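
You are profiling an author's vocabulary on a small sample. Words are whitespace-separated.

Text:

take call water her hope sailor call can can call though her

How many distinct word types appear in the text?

Distinct types: {call, can, her, hope, sailor, take, though, water}
V = 8

8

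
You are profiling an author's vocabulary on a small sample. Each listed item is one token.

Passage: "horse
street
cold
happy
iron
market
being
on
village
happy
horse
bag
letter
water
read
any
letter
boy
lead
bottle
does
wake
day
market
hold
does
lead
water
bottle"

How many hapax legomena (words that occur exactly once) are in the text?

Frequencies: horse:2, happy:2, market:2, letter:2, water:2, lead:2, bottle:2, does:2, street:1, cold:1, iron:1, being:1, on:1, village:1, bag:1, read:1, any:1, boy:1, wake:1, day:1, … (1 more, each freq 1)
Hapax (freq=1): any, bag, being, boy, cold, day, hold, iron, on, read, street, village, wake

13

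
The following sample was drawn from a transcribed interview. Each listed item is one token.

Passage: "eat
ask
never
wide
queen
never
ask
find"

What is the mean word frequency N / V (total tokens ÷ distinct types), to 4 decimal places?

1.3333

N = 8 tokens, V = 6 types.
Mean frequency = N / V = 8 / 6 = 1.3333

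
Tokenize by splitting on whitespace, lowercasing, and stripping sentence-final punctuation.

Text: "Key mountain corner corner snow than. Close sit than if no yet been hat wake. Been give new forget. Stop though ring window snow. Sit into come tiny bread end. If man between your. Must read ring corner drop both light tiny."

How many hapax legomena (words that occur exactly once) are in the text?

Frequencies: corner:3, snow:2, than:2, sit:2, if:2, been:2, ring:2, tiny:2, key:1, mountain:1, close:1, no:1, yet:1, hat:1, wake:1, give:1, new:1, forget:1, stop:1, though:1, … (13 more, each freq 1)
Hapax (freq=1): between, both, bread, close, come, drop, end, forget, give, hat, into, key, light, man, mountain, must, new, no, read, stop, though, wake, window, yet, your

25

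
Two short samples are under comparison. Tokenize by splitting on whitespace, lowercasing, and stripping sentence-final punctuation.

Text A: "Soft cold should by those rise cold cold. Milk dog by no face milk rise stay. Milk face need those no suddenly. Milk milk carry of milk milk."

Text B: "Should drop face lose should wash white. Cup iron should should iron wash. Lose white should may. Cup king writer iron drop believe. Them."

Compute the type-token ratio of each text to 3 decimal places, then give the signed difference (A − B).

TTR(A) = 15/28 = 0.536
TTR(B) = 13/24 = 0.542
Difference = 0.536 − 0.542 = -0.006

-0.006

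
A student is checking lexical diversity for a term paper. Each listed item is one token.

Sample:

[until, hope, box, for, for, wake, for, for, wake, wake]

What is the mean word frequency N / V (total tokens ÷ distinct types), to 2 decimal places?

N = 10 tokens, V = 5 types.
Mean frequency = N / V = 10 / 5 = 2.00

2.00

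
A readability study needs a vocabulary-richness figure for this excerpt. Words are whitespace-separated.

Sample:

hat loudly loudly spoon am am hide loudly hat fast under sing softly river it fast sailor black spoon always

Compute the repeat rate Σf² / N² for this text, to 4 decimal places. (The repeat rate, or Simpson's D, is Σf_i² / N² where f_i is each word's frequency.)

0.0850

Frequencies: loudly:3, hat:2, spoon:2, am:2, fast:2, hide:1, under:1, sing:1, softly:1, river:1, it:1, sailor:1, black:1, always:1
Σf² = 34; N² = 400
Repeat rate = 34 / 400 = 0.0850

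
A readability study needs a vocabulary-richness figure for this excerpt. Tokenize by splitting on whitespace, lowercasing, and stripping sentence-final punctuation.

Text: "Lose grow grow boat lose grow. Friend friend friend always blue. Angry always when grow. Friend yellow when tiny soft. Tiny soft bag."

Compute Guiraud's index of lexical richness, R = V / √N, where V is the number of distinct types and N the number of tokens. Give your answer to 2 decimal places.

N = 23, V = 12.
√N = 4.795832
R = 12 / 4.795832 = 2.50

2.50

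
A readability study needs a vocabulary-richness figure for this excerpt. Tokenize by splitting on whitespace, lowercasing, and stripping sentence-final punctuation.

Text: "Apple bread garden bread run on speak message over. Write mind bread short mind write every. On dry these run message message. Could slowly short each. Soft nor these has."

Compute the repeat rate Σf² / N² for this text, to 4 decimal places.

0.0600

Frequencies: bread:3, message:3, run:2, on:2, write:2, mind:2, short:2, these:2, apple:1, garden:1, speak:1, over:1, every:1, dry:1, could:1, slowly:1, each:1, soft:1, nor:1, has:1
Σf² = 54; N² = 900
Repeat rate = 54 / 900 = 0.0600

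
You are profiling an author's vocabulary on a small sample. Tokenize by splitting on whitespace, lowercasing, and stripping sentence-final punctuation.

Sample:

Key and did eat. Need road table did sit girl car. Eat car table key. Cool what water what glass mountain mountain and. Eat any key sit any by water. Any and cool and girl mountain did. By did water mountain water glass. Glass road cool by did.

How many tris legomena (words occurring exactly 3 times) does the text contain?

Frequencies: did:5, and:4, water:4, mountain:4, key:3, eat:3, cool:3, glass:3, any:3, by:3, road:2, table:2, sit:2, girl:2, car:2, what:2, need:1
Words with frequency 3: any, by, cool, eat, glass, key

6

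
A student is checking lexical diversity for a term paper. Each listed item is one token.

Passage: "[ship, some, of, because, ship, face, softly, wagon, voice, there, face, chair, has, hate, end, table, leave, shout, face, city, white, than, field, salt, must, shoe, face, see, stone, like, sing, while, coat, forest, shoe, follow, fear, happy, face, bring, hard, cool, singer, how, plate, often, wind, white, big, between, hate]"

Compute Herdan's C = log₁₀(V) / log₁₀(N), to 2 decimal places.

0.96

N = 51, V = 43.
log₁₀(V) = 1.633468, log₁₀(N) = 1.707570
C = 1.633468 / 1.707570 = 0.96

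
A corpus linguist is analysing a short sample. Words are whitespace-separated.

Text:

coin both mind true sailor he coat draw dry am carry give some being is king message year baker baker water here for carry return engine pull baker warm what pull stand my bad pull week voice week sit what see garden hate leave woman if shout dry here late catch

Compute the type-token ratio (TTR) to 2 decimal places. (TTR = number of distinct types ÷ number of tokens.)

N = 51 tokens, V = 42 types.
TTR = V / N = 42 / 51 = 0.82

0.82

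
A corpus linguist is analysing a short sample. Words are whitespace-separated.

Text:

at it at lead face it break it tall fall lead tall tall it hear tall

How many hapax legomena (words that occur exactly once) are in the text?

4

Frequencies: it:4, tall:4, at:2, lead:2, face:1, break:1, fall:1, hear:1
Hapax (freq=1): break, face, fall, hear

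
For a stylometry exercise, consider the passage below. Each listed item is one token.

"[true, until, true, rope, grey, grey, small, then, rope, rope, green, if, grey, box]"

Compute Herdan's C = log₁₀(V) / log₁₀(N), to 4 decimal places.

N = 14, V = 9.
log₁₀(V) = 0.954243, log₁₀(N) = 1.146128
C = 0.954243 / 1.146128 = 0.8326

0.8326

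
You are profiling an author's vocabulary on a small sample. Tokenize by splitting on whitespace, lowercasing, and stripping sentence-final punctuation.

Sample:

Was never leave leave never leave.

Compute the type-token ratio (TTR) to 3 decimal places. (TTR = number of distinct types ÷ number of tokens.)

0.500

N = 6 tokens, V = 3 types.
TTR = V / N = 3 / 6 = 0.500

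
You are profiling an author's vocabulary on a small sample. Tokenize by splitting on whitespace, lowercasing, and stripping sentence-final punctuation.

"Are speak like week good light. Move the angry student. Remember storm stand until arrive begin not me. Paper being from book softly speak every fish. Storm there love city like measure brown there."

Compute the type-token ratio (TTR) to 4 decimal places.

0.8824

N = 34 tokens, V = 30 types.
TTR = V / N = 30 / 34 = 0.8824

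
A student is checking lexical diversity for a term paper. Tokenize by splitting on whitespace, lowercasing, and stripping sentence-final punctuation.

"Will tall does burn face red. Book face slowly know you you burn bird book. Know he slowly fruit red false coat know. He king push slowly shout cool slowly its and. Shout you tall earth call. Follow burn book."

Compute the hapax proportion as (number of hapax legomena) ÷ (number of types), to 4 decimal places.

0.5833

Frequencies: slowly:4, burn:3, book:3, know:3, you:3, tall:2, face:2, red:2, he:2, shout:2, will:1, does:1, bird:1, fruit:1, false:1, coat:1, king:1, push:1, cool:1, its:1, … (4 more, each freq 1)
Hapax count = 14; type count = 24.
Ratio = 14 / 24 = 0.5833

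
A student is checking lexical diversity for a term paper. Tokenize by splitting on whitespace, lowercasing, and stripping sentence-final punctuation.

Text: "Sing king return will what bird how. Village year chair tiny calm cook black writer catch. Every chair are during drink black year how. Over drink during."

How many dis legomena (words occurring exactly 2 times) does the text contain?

6

Frequencies: how:2, year:2, chair:2, black:2, during:2, drink:2, sing:1, king:1, return:1, will:1, what:1, bird:1, village:1, tiny:1, calm:1, cook:1, writer:1, catch:1, every:1, are:1, … (1 more, each freq 1)
Words with frequency 2: black, chair, drink, during, how, year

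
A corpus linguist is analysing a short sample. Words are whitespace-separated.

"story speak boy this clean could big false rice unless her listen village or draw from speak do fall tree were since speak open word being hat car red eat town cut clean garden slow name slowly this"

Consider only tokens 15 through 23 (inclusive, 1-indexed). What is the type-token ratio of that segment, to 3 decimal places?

Segment tokens 15–23: draw, from, speak, do, fall, tree, were, since, speak
Segment N = 9, segment V = 8.
TTR = 8 / 9 = 0.889

0.889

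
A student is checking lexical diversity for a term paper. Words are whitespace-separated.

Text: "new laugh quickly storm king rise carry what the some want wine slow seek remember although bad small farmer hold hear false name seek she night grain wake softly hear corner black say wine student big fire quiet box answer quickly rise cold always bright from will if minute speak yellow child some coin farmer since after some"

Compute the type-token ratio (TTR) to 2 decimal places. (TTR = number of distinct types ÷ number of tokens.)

0.86

N = 58 tokens, V = 50 types.
TTR = V / N = 50 / 58 = 0.86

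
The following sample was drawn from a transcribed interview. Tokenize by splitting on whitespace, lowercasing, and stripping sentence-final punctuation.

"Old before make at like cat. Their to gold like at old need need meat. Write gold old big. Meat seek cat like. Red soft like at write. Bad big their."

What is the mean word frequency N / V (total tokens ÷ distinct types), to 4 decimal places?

N = 31 tokens, V = 17 types.
Mean frequency = N / V = 31 / 17 = 1.8235

1.8235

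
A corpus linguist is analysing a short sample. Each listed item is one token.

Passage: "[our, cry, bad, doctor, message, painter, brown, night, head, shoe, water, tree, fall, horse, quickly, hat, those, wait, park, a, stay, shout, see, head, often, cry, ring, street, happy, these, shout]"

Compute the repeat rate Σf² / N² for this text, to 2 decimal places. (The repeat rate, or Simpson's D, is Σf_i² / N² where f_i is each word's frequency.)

0.04

Frequencies: cry:2, head:2, shout:2, our:1, bad:1, doctor:1, message:1, painter:1, brown:1, night:1, shoe:1, water:1, tree:1, fall:1, horse:1, quickly:1, hat:1, those:1, wait:1, park:1, … (8 more, each freq 1)
Σf² = 37; N² = 961
Repeat rate = 37 / 961 = 0.04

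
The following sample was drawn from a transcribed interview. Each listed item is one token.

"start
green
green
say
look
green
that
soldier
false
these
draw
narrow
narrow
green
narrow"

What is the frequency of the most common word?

4

Frequencies: green:4, narrow:3, start:1, say:1, look:1, that:1, soldier:1, false:1, these:1, draw:1
Most common: 'green' with frequency 4.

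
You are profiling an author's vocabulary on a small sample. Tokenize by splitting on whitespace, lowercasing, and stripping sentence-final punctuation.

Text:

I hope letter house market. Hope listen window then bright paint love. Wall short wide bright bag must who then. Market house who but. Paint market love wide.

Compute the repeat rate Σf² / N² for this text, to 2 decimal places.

Frequencies: market:3, hope:2, house:2, then:2, bright:2, paint:2, love:2, wide:2, who:2, i:1, letter:1, listen:1, window:1, wall:1, short:1, bag:1, must:1, but:1
Σf² = 50; N² = 784
Repeat rate = 50 / 784 = 0.06

0.06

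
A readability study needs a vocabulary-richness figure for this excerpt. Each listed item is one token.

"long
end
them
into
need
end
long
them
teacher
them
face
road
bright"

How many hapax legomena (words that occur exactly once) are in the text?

Frequencies: them:3, long:2, end:2, into:1, need:1, teacher:1, face:1, road:1, bright:1
Hapax (freq=1): bright, face, into, need, road, teacher

6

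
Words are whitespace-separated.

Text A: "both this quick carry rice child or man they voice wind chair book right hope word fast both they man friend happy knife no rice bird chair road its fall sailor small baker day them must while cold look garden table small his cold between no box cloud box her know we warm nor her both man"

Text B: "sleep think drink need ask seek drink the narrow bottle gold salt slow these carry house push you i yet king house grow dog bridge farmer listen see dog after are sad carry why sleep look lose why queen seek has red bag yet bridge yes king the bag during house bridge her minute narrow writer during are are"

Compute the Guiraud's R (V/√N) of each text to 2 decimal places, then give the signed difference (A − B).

A: V=45, N=57, R=5.96
B: V=41, N=59, R=5.34
Difference = 5.96 − 5.34 = 0.62

0.62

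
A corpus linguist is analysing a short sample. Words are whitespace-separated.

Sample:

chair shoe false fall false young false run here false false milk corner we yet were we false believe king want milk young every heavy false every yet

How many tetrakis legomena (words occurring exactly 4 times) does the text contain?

0

Frequencies: false:7, young:2, milk:2, we:2, yet:2, every:2, chair:1, shoe:1, fall:1, run:1, here:1, corner:1, were:1, believe:1, king:1, want:1, heavy:1
Words with frequency 4: (none)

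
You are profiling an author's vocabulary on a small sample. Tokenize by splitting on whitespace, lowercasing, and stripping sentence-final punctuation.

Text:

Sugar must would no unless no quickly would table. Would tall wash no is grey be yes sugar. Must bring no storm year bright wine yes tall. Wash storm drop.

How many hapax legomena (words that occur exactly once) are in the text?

11

Frequencies: no:4, would:3, sugar:2, must:2, tall:2, wash:2, yes:2, storm:2, unless:1, quickly:1, table:1, is:1, grey:1, be:1, bring:1, year:1, bright:1, wine:1, drop:1
Hapax (freq=1): be, bright, bring, drop, grey, is, quickly, table, unless, wine, year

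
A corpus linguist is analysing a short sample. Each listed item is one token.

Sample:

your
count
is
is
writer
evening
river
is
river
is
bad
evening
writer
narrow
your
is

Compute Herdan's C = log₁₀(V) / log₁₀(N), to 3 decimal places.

N = 16, V = 8.
log₁₀(V) = 0.903090, log₁₀(N) = 1.204120
C = 0.903090 / 1.204120 = 0.750

0.750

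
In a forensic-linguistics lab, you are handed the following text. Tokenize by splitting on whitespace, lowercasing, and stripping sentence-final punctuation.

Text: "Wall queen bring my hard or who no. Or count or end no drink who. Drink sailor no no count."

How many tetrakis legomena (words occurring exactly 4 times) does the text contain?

1

Frequencies: no:4, or:3, who:2, count:2, drink:2, wall:1, queen:1, bring:1, my:1, hard:1, end:1, sailor:1
Words with frequency 4: no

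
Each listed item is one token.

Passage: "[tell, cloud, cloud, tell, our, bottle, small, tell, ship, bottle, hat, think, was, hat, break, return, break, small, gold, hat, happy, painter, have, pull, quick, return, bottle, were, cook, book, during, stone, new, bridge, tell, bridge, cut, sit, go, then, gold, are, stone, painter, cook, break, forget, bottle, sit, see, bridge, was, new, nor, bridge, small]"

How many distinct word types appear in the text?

32

Distinct types: {are, book, bottle, break, bridge, cloud, cook, cut, during, forget, go, gold, happy, hat, have, new, nor, our, painter, pull, quick, return, see, ship, sit, small, stone, tell, then, think, was, were}
V = 32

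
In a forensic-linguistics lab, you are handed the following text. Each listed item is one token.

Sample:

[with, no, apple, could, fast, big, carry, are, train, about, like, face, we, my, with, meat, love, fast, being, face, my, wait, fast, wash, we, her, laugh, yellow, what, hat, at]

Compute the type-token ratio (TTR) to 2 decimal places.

N = 31 tokens, V = 25 types.
TTR = V / N = 25 / 31 = 0.81

0.81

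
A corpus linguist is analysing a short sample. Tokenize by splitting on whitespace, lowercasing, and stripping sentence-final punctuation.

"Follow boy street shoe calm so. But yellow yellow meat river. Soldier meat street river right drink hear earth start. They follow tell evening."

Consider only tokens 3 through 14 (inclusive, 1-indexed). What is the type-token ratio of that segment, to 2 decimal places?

Segment tokens 3–14: street, shoe, calm, so, but, yellow, yellow, meat, river, soldier, meat, street
Segment N = 12, segment V = 9.
TTR = 9 / 12 = 0.75

0.75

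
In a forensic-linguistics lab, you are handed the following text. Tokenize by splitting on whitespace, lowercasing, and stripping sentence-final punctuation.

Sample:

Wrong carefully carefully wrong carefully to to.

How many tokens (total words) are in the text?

7

Tokens: wrong, carefully, carefully, wrong, carefully, to, to
N = 7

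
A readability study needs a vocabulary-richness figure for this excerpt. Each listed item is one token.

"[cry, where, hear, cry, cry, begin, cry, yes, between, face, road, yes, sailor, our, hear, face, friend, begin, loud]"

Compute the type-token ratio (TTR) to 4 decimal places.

0.6316

N = 19 tokens, V = 12 types.
TTR = V / N = 12 / 19 = 0.6316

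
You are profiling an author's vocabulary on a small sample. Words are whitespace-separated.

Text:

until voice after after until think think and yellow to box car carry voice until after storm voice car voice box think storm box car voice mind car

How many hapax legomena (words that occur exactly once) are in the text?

Frequencies: voice:5, car:4, until:3, after:3, think:3, box:3, storm:2, and:1, yellow:1, to:1, carry:1, mind:1
Hapax (freq=1): and, carry, mind, to, yellow

5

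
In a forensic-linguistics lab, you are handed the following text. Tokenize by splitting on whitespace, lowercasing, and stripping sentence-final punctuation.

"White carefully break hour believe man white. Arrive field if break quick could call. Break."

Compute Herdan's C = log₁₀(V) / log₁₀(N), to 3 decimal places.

N = 15, V = 12.
log₁₀(V) = 1.079181, log₁₀(N) = 1.176091
C = 1.079181 / 1.176091 = 0.918

0.918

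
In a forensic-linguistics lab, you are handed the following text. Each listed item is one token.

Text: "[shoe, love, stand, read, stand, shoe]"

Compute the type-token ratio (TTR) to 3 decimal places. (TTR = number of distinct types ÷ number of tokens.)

N = 6 tokens, V = 4 types.
TTR = V / N = 4 / 6 = 0.667

0.667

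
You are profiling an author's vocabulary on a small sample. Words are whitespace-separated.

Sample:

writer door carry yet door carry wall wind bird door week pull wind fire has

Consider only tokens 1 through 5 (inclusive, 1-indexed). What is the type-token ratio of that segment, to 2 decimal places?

0.80

Segment tokens 1–5: writer, door, carry, yet, door
Segment N = 5, segment V = 4.
TTR = 4 / 5 = 0.80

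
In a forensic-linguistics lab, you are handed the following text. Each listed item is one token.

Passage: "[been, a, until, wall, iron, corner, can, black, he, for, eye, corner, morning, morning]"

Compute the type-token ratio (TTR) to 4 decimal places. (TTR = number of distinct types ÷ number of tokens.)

N = 14 tokens, V = 12 types.
TTR = V / N = 12 / 14 = 0.8571

0.8571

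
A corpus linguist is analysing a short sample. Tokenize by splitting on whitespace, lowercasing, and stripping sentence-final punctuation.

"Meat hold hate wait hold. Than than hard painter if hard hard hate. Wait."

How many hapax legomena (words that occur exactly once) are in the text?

Frequencies: hard:3, hold:2, hate:2, wait:2, than:2, meat:1, painter:1, if:1
Hapax (freq=1): if, meat, painter

3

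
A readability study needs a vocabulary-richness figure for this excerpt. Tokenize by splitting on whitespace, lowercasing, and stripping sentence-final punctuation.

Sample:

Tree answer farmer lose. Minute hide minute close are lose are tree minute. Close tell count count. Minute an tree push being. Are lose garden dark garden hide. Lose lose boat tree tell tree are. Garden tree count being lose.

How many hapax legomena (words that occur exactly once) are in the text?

6

Frequencies: tree:6, lose:6, minute:4, are:4, count:3, garden:3, hide:2, close:2, tell:2, being:2, answer:1, farmer:1, an:1, push:1, dark:1, boat:1
Hapax (freq=1): an, answer, boat, dark, farmer, push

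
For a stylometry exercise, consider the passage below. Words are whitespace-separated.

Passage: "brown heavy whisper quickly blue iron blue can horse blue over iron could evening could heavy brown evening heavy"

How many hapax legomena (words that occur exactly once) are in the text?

Frequencies: heavy:3, blue:3, brown:2, iron:2, could:2, evening:2, whisper:1, quickly:1, can:1, horse:1, over:1
Hapax (freq=1): can, horse, over, quickly, whisper

5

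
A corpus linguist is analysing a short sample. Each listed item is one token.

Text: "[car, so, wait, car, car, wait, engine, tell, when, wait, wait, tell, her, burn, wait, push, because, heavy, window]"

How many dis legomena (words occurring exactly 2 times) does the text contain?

Frequencies: wait:5, car:3, tell:2, so:1, engine:1, when:1, her:1, burn:1, push:1, because:1, heavy:1, window:1
Words with frequency 2: tell

1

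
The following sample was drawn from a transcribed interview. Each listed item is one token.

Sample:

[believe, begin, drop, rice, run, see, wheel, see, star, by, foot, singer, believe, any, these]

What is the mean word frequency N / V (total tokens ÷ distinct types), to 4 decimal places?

1.1538

N = 15 tokens, V = 13 types.
Mean frequency = N / V = 15 / 13 = 1.1538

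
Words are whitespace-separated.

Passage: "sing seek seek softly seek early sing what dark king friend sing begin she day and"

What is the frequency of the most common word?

3

Frequencies: sing:3, seek:3, softly:1, early:1, what:1, dark:1, king:1, friend:1, begin:1, she:1, day:1, and:1
Most common: 'sing' with frequency 3.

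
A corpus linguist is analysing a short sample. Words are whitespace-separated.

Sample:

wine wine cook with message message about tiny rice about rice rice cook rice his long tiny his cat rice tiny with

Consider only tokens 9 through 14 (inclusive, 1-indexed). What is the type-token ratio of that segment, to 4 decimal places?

Segment tokens 9–14: rice, about, rice, rice, cook, rice
Segment N = 6, segment V = 3.
TTR = 3 / 6 = 0.5000

0.5000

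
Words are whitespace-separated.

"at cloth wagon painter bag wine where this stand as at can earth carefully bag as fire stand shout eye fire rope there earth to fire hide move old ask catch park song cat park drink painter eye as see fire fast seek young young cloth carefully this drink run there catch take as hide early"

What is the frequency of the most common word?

4

Frequencies: as:4, fire:4, at:2, cloth:2, painter:2, bag:2, this:2, stand:2, earth:2, carefully:2, eye:2, there:2, hide:2, catch:2, park:2, drink:2, young:2, wagon:1, wine:1, where:1, … (15 more, each freq 1)
Most common: 'as' with frequency 4.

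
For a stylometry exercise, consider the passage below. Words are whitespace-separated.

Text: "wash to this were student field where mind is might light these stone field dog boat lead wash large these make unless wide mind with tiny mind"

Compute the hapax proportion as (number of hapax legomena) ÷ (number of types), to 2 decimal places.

0.82

Frequencies: mind:3, wash:2, field:2, these:2, to:1, this:1, were:1, student:1, where:1, is:1, might:1, light:1, stone:1, dog:1, boat:1, lead:1, large:1, make:1, unless:1, wide:1, … (2 more, each freq 1)
Hapax count = 18; type count = 22.
Ratio = 18 / 22 = 0.82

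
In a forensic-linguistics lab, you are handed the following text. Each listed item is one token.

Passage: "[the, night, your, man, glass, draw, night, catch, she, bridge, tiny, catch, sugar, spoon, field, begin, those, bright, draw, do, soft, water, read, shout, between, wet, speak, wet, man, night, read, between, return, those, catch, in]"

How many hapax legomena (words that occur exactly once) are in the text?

Frequencies: night:3, catch:3, man:2, draw:2, those:2, read:2, between:2, wet:2, the:1, your:1, glass:1, she:1, bridge:1, tiny:1, sugar:1, spoon:1, field:1, begin:1, bright:1, do:1, … (6 more, each freq 1)
Hapax (freq=1): begin, bridge, bright, do, field, glass, in, return, she, shout, soft, speak, spoon, sugar, the, tiny, water, your

18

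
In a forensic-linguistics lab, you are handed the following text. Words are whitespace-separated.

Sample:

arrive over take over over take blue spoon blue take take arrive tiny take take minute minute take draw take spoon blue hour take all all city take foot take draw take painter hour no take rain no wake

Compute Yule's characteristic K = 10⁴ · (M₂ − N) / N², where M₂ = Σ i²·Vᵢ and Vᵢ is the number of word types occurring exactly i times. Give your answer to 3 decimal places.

1196.581

Frequencies: take:13, over:3, blue:3, arrive:2, spoon:2, minute:2, draw:2, hour:2, all:2, no:2, tiny:1, city:1, foot:1, painter:1, rain:1, wake:1
N = 39. Frequency spectrum: V_1=6, V_2=7, V_3=2, V_13=1
M₂ = 1²·6 + 2²·7 + 3²·2 + 13²·1 = 221
K = 10000 × (221 − 39) / 39² = 1196.581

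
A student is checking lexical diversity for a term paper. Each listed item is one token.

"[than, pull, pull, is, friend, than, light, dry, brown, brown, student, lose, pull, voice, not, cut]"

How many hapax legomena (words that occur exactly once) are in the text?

9

Frequencies: pull:3, than:2, brown:2, is:1, friend:1, light:1, dry:1, student:1, lose:1, voice:1, not:1, cut:1
Hapax (freq=1): cut, dry, friend, is, light, lose, not, student, voice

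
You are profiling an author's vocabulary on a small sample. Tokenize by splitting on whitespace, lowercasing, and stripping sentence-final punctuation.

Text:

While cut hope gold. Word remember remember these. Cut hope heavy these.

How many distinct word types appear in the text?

Distinct types: {cut, gold, heavy, hope, remember, these, while, word}
V = 8

8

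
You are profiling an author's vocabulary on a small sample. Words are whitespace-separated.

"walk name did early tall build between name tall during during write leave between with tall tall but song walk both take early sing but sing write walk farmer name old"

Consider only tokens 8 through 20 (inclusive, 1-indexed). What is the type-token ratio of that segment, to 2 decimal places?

Segment tokens 8–20: name, tall, during, during, write, leave, between, with, tall, tall, but, song, walk
Segment N = 13, segment V = 10.
TTR = 10 / 13 = 0.77

0.77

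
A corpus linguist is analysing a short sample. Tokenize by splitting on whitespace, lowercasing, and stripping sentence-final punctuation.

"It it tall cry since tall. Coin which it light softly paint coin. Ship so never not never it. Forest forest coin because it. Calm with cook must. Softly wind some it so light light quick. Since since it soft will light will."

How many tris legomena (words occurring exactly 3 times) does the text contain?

2

Frequencies: it:7, light:4, since:3, coin:3, tall:2, softly:2, so:2, never:2, forest:2, will:2, cry:1, which:1, paint:1, ship:1, not:1, because:1, calm:1, with:1, cook:1, must:1, … (4 more, each freq 1)
Words with frequency 3: coin, since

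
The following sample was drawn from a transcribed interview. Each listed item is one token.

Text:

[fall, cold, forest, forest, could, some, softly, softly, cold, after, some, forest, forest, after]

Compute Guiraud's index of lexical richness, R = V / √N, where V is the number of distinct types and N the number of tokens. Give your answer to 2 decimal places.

N = 14, V = 7.
√N = 3.741657
R = 7 / 3.741657 = 1.87

1.87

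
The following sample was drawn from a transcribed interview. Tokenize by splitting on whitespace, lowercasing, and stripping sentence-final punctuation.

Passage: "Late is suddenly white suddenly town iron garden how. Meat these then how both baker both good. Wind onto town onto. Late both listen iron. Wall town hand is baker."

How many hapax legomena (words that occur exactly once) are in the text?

10

Frequencies: town:3, both:3, late:2, is:2, suddenly:2, iron:2, how:2, baker:2, onto:2, white:1, garden:1, meat:1, these:1, then:1, good:1, wind:1, listen:1, wall:1, hand:1
Hapax (freq=1): garden, good, hand, listen, meat, then, these, wall, white, wind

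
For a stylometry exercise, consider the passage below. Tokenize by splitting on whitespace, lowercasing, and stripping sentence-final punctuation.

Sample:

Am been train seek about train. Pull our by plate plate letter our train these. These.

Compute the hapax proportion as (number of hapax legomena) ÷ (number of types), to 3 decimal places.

0.636

Frequencies: train:3, our:2, plate:2, these:2, am:1, been:1, seek:1, about:1, pull:1, by:1, letter:1
Hapax count = 7; type count = 11.
Ratio = 7 / 11 = 0.636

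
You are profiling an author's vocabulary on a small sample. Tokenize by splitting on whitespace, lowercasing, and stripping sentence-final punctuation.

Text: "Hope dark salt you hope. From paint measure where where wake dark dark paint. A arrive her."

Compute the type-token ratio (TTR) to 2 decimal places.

N = 17 tokens, V = 12 types.
TTR = V / N = 12 / 17 = 0.71

0.71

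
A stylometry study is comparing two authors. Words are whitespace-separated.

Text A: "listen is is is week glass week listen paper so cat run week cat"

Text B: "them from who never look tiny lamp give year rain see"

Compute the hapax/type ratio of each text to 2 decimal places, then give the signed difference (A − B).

-0.50

A: hapax=4, V=8, ratio=0.50
B: hapax=11, V=11, ratio=1.00
Difference = 0.50 − 1.00 = -0.50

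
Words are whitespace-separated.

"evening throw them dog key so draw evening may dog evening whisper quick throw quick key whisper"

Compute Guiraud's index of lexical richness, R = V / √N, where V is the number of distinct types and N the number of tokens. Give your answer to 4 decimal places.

N = 17, V = 10.
√N = 4.123106
R = 10 / 4.123106 = 2.4254

2.4254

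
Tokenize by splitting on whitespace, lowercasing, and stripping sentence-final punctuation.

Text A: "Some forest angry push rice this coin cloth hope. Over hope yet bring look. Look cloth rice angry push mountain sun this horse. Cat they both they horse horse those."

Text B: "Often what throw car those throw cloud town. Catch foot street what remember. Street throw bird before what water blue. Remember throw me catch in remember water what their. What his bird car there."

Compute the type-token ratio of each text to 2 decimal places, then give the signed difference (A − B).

TTR(A) = 20/30 = 0.67
TTR(B) = 20/34 = 0.59
Difference = 0.67 − 0.59 = 0.08

0.08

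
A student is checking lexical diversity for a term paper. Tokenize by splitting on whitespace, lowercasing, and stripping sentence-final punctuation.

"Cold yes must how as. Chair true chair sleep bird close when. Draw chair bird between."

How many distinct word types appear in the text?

Distinct types: {as, between, bird, chair, close, cold, draw, how, must, sleep, true, when, yes}
V = 13

13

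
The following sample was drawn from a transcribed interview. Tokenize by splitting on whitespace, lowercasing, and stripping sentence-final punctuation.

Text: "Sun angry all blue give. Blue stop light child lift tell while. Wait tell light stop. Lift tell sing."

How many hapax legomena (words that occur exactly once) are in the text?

Frequencies: tell:3, blue:2, stop:2, light:2, lift:2, sun:1, angry:1, all:1, give:1, child:1, while:1, wait:1, sing:1
Hapax (freq=1): all, angry, child, give, sing, sun, wait, while

8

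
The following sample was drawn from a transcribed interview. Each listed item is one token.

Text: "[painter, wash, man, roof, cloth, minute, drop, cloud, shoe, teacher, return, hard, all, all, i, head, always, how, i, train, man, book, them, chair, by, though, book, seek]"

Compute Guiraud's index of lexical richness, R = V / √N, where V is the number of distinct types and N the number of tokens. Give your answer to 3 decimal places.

4.536

N = 28, V = 24.
√N = 5.291503
R = 24 / 5.291503 = 4.536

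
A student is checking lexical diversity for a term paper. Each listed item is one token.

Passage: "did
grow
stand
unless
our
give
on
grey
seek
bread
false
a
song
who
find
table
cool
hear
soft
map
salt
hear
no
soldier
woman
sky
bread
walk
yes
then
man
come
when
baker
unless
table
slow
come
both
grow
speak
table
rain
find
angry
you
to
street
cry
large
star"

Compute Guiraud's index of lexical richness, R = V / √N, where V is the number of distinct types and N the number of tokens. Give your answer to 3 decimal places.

N = 51, V = 43.
√N = 7.141428
R = 43 / 7.141428 = 6.021

6.021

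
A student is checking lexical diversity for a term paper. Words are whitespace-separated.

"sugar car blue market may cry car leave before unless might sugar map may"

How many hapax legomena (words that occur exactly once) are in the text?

8

Frequencies: sugar:2, car:2, may:2, blue:1, market:1, cry:1, leave:1, before:1, unless:1, might:1, map:1
Hapax (freq=1): before, blue, cry, leave, map, market, might, unless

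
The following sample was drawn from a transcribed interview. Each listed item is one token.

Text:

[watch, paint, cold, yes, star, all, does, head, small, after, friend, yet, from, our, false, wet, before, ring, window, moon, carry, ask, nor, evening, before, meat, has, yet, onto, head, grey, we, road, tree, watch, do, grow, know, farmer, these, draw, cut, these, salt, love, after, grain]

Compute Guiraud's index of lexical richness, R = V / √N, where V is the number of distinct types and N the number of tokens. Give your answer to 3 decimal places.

N = 47, V = 41.
√N = 6.855655
R = 41 / 6.855655 = 5.980

5.980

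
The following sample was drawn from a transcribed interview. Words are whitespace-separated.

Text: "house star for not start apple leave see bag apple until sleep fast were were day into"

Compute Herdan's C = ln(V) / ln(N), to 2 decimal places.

0.96

N = 17, V = 15.
ln(V) = 2.708050, ln(N) = 2.833213
C = 2.708050 / 2.833213 = 0.96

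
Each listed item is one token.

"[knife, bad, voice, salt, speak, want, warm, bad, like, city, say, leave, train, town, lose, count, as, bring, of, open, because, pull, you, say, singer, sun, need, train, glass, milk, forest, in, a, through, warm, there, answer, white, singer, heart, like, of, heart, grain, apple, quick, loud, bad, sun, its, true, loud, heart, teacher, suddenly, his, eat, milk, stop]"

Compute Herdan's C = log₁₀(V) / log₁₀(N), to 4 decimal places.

N = 59, V = 46.
log₁₀(V) = 1.662758, log₁₀(N) = 1.770852
C = 1.662758 / 1.770852 = 0.9390

0.9390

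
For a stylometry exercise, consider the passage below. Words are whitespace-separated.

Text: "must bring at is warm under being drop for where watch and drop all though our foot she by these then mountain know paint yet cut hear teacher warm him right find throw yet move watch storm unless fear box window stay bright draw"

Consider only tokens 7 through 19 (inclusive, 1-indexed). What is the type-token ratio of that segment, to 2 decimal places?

Segment tokens 7–19: being, drop, for, where, watch, and, drop, all, though, our, foot, she, by
Segment N = 13, segment V = 12.
TTR = 12 / 13 = 0.92

0.92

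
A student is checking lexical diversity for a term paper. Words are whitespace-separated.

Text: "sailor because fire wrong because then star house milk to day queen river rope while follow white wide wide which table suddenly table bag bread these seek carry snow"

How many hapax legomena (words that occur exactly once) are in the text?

23

Frequencies: because:2, wide:2, table:2, sailor:1, fire:1, wrong:1, then:1, star:1, house:1, milk:1, to:1, day:1, queen:1, river:1, rope:1, while:1, follow:1, white:1, which:1, suddenly:1, … (6 more, each freq 1)
Hapax (freq=1): bag, bread, carry, day, fire, follow, house, milk, queen, river, rope, sailor, seek, snow, star, suddenly, then, these, to, which, while, white, wrong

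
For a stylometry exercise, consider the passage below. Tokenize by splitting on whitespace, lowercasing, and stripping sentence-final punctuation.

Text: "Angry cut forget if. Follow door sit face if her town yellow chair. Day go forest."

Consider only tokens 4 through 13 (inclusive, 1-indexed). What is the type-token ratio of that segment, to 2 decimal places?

Segment tokens 4–13: if, follow, door, sit, face, if, her, town, yellow, chair
Segment N = 10, segment V = 9.
TTR = 9 / 10 = 0.90

0.90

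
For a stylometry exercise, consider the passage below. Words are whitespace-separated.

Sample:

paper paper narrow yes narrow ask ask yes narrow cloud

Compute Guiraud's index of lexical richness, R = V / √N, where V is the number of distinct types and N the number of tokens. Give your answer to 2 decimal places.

N = 10, V = 5.
√N = 3.162278
R = 5 / 3.162278 = 1.58

1.58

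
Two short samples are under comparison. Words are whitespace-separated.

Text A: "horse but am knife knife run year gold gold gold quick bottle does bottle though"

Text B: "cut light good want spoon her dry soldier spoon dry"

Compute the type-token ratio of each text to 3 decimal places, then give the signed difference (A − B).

TTR(A) = 11/15 = 0.733
TTR(B) = 8/10 = 0.800
Difference = 0.733 − 0.800 = -0.067

-0.067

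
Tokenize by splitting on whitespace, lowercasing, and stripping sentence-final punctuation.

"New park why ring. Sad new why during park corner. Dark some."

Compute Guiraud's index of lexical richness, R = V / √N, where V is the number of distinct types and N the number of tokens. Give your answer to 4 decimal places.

2.5981

N = 12, V = 9.
√N = 3.464102
R = 9 / 3.464102 = 2.5981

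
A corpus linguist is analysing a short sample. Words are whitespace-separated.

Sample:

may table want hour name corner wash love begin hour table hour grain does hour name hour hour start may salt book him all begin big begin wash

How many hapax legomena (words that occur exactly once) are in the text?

11

Frequencies: hour:6, begin:3, may:2, table:2, name:2, wash:2, want:1, corner:1, love:1, grain:1, does:1, start:1, salt:1, book:1, him:1, all:1, big:1
Hapax (freq=1): all, big, book, corner, does, grain, him, love, salt, start, want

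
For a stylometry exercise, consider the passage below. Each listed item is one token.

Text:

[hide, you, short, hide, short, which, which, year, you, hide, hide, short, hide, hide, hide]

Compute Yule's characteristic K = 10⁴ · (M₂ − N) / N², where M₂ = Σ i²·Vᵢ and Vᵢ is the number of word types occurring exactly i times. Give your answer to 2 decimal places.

2311.11

Frequencies: hide:7, short:3, you:2, which:2, year:1
N = 15. Frequency spectrum: V_1=1, V_2=2, V_3=1, V_7=1
M₂ = 1²·1 + 2²·2 + 3²·1 + 7²·1 = 67
K = 10000 × (67 − 15) / 15² = 2311.11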